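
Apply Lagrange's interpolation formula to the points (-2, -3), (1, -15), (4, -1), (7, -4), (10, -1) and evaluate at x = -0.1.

Lagrange interpolation formula:
P(x) = Σ yᵢ × Lᵢ(x)
where Lᵢ(x) = Π_{j≠i} (x - xⱼ)/(xᵢ - xⱼ)

L_0(-0.1) = (-0.1 - 1)/(-2 - 1) × (-0.1 - 4)/(-2 - 4) × (-0.1 - 7)/(-2 - 7) × (-0.1 - 10)/(-2 - 10) = 0.166364
L_1(-0.1) = (-0.1 - (-2))/(1 - (-2)) × (-0.1 - 4)/(1 - 4) × (-0.1 - 7)/(1 - 7) × (-0.1 - 10)/(1 - 10) = 1.149426
L_2(-0.1) = (-0.1 - (-2))/(4 - (-2)) × (-0.1 - 1)/(4 - 1) × (-0.1 - 7)/(4 - 7) × (-0.1 - 10)/(4 - 10) = -0.462574
L_3(-0.1) = (-0.1 - (-2))/(7 - (-2)) × (-0.1 - 1)/(7 - 1) × (-0.1 - 4)/(7 - 4) × (-0.1 - 10)/(7 - 10) = 0.178080
L_4(-0.1) = (-0.1 - (-2))/(10 - (-2)) × (-0.1 - 1)/(10 - 1) × (-0.1 - 4)/(10 - 4) × (-0.1 - 7)/(10 - 7) = -0.031296

P(-0.1) = (-3)×L_0(-0.1) + (-15)×L_1(-0.1) + (-1)×L_2(-0.1) + (-4)×L_3(-0.1) + (-1)×L_4(-0.1)
P(-0.1) = -17.958929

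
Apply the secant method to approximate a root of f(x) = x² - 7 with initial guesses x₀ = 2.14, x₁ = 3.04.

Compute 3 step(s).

f(x) = x² - 7
x₀ = 2.14, x₁ = 3.04

Secant formula: x_{n+1} = x_n - f(x_n)(x_n - x_{n-1})/(f(x_n) - f(x_{n-1}))

Iteration 1:
  f(2.140000) = -2.420400
  f(3.040000) = 2.241600
  x_2 = 3.040000 - 2.241600×(3.040000 - 2.140000)/(2.241600 - (-2.420400))
       = 2.607259
Iteration 2:
  f(3.040000) = 2.241600
  f(2.607259) = -0.202202
  x_3 = 2.607259 - (-0.202202)×(2.607259 - 3.040000)/(-0.202202 - 2.241600)
       = 2.643064
Iteration 3:
  f(2.607259) = -0.202202
  f(2.643064) = -0.014212
  x_4 = 2.643064 - (-0.014212)×(2.643064 - 2.607259)/(-0.014212 - (-0.202202))
       = 2.645771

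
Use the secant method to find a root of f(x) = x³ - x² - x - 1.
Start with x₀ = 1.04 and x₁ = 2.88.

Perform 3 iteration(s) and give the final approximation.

f(x) = x³ - x² - x - 1
x₀ = 1.04, x₁ = 2.88

Secant formula: x_{n+1} = x_n - f(x_n)(x_n - x_{n-1})/(f(x_n) - f(x_{n-1}))

Iteration 1:
  f(1.040000) = -1.996736
  f(2.880000) = 11.713472
  x_2 = 2.880000 - 11.713472×(2.880000 - 1.040000)/(11.713472 - (-1.996736))
       = 1.307975
Iteration 2:
  f(2.880000) = 11.713472
  f(1.307975) = -1.781092
  x_3 = 1.307975 - (-1.781092)×(1.307975 - 2.880000)/(-1.781092 - 11.713472)
       = 1.515460
Iteration 3:
  f(1.307975) = -1.781092
  f(1.515460) = -1.331644
  x_4 = 1.515460 - (-1.331644)×(1.515460 - 1.307975)/(-1.331644 - (-1.781092))
       = 2.130207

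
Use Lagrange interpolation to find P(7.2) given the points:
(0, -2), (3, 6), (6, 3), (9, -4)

Lagrange interpolation formula:
P(x) = Σ yᵢ × Lᵢ(x)
where Lᵢ(x) = Π_{j≠i} (x - xⱼ)/(xᵢ - xⱼ)

L_0(7.2) = (7.2 - 3)/(0 - 3) × (7.2 - 6)/(0 - 6) × (7.2 - 9)/(0 - 9) = 0.056000
L_1(7.2) = (7.2 - 0)/(3 - 0) × (7.2 - 6)/(3 - 6) × (7.2 - 9)/(3 - 9) = -0.288000
L_2(7.2) = (7.2 - 0)/(6 - 0) × (7.2 - 3)/(6 - 3) × (7.2 - 9)/(6 - 9) = 1.008000
L_3(7.2) = (7.2 - 0)/(9 - 0) × (7.2 - 3)/(9 - 3) × (7.2 - 6)/(9 - 6) = 0.224000

P(7.2) = (-2)×L_0(7.2) + 6×L_1(7.2) + 3×L_2(7.2) + (-4)×L_3(7.2)
P(7.2) = 0.288000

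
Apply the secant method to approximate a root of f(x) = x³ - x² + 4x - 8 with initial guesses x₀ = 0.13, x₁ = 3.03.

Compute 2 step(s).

f(x) = x³ - x² + 4x - 8
x₀ = 0.13, x₁ = 3.03

Secant formula: x_{n+1} = x_n - f(x_n)(x_n - x_{n-1})/(f(x_n) - f(x_{n-1}))

Iteration 1:
  f(0.130000) = -7.494703
  f(3.030000) = 22.757227
  x_2 = 3.030000 - 22.757227×(3.030000 - 0.130000)/(22.757227 - (-7.494703))
       = 0.848455
Iteration 2:
  f(3.030000) = 22.757227
  f(0.848455) = -4.715275
  x_3 = 0.848455 - (-4.715275)×(0.848455 - 3.030000)/(-4.715275 - 22.757227)
       = 1.222887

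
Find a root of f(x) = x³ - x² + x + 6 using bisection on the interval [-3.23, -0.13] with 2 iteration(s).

f(x) = x³ - x² + x + 6
Initial interval: [-3.23, -0.13]

Iteration 1:
  c_1 = (-3.230000 + (-0.130000))/2 = -1.680000
  f(c_1) = f(-1.680000) = -3.244032
  f(a) × f(c) ≥ 0, new interval: [-1.680000, -0.130000]
Iteration 2:
  c_2 = (-1.680000 + (-0.130000))/2 = -0.905000
  f(c_2) = f(-0.905000) = 3.534757
  f(a) × f(c) < 0, new interval: [-1.680000, -0.905000]

After 2 iteration(s), the approximation is c_2 = -0.905000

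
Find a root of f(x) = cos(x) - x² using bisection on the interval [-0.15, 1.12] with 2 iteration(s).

f(x) = cos(x) - x²
Initial interval: [-0.15, 1.12]

Iteration 1:
  c_1 = (-0.150000 + 1.120000)/2 = 0.485000
  f(c_1) = f(0.485000) = 0.649450
  f(a) × f(c) ≥ 0, new interval: [0.485000, 1.120000]
Iteration 2:
  c_2 = (0.485000 + 1.120000)/2 = 0.802500
  f(c_2) = f(0.802500) = 0.050905
  f(a) × f(c) ≥ 0, new interval: [0.802500, 1.120000]

After 2 iteration(s), the approximation is c_2 = 0.802500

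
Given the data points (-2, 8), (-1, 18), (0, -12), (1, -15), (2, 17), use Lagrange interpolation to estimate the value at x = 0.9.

Lagrange interpolation formula:
P(x) = Σ yᵢ × Lᵢ(x)
where Lᵢ(x) = Π_{j≠i} (x - xⱼ)/(xᵢ - xⱼ)

L_0(0.9) = (0.9 - (-1))/(-2 - (-1)) × (0.9 - 0)/(-2 - 0) × (0.9 - 1)/(-2 - 1) × (0.9 - 2)/(-2 - 2) = 0.007837
L_1(0.9) = (0.9 - (-2))/(-1 - (-2)) × (0.9 - 0)/(-1 - 0) × (0.9 - 1)/(-1 - 1) × (0.9 - 2)/(-1 - 2) = -0.047850
L_2(0.9) = (0.9 - (-2))/(0 - (-2)) × (0.9 - (-1))/(0 - (-1)) × (0.9 - 1)/(0 - 1) × (0.9 - 2)/(0 - 2) = 0.151525
L_3(0.9) = (0.9 - (-2))/(1 - (-2)) × (0.9 - (-1))/(1 - (-1)) × (0.9 - 0)/(1 - 0) × (0.9 - 2)/(1 - 2) = 0.909150
L_4(0.9) = (0.9 - (-2))/(2 - (-2)) × (0.9 - (-1))/(2 - (-1)) × (0.9 - 0)/(2 - 0) × (0.9 - 1)/(2 - 1) = -0.020662

P(0.9) = 8×L_0(0.9) + 18×L_1(0.9) + (-12)×L_2(0.9) + (-15)×L_3(0.9) + 17×L_4(0.9)
P(0.9) = -16.605413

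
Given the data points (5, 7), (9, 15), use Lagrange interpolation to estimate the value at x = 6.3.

Lagrange interpolation formula:
P(x) = Σ yᵢ × Lᵢ(x)
where Lᵢ(x) = Π_{j≠i} (x - xⱼ)/(xᵢ - xⱼ)

L_0(6.3) = (6.3 - 9)/(5 - 9) = 0.675000
L_1(6.3) = (6.3 - 5)/(9 - 5) = 0.325000

P(6.3) = 7×L_0(6.3) + 15×L_1(6.3)
P(6.3) = 9.600000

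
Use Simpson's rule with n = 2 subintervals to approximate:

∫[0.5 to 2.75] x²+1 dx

f(x) = x²+1
a = 0.5, b = 2.75, n = 2
h = (b - a)/n = 1.125000

Simpson's rule: (h/3)[f(x₀) + 4f(x₁) + 2f(x₂) + ... + f(xₙ)]

x_0 = 0.5000, f(x_0) = 1.250000, coefficient = 1
x_1 = 1.6250, f(x_1) = 3.640625, coefficient = 4
x_2 = 2.7500, f(x_2) = 8.562500, coefficient = 1

I ≈ (1.125000/3) × 24.375000 = 9.140625
Exact value: 9.140625
Error: 0.000000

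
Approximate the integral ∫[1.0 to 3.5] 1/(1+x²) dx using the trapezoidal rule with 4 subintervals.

f(x) = 1/(1+x²)
a = 1.0, b = 3.5, n = 4
h = (b - a)/n = 0.625000

Trapezoidal rule: (h/2)[f(x₀) + 2f(x₁) + 2f(x₂) + ... + f(xₙ)]

x_0 = 1.0000, f(x_0) = 0.500000, coefficient = 1
x_1 = 1.6250, f(x_1) = 0.274678, coefficient = 2
x_2 = 2.2500, f(x_2) = 0.164948, coefficient = 2
x_3 = 2.8750, f(x_3) = 0.107926, coefficient = 2
x_4 = 3.5000, f(x_4) = 0.075472, coefficient = 1

I ≈ (0.625000/2) × 1.670576 = 0.522055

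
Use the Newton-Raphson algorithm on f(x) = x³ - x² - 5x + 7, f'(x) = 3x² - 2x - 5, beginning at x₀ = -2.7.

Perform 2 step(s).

f(x) = x³ - x² - 5x + 7
f'(x) = 3x² - 2x - 5
x₀ = -2.7

Newton-Raphson formula: x_{n+1} = x_n - f(x_n)/f'(x_n)

Iteration 1:
  f(-2.700000) = -6.473000
  f'(-2.700000) = 22.270000
  x_1 = -2.700000 - (-6.473000)/22.270000 = -2.409340
Iteration 2:
  f(-2.409340) = -0.744242
  f'(-2.409340) = 17.233436
  x_2 = -2.409340 - (-0.744242)/17.233436 = -2.366154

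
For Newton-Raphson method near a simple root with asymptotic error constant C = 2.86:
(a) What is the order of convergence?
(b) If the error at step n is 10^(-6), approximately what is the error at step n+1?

(a) Newton-Raphson has quadratic (order 2) convergence near simple roots.
    This means |e_{n+1}| ≈ C|e_n|².

(b) With |e_n| = 10^(-6) and C = 2.86:
    |e_{n+1}| ≈ 2.86 × (10^(-6))² = 2.86 × 10^(-12)

(a) 2 (quadratic); (b) |e_{n+1}| ≈ 2.860e-12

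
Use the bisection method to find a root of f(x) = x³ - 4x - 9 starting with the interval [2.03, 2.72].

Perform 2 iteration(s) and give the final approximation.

f(x) = x³ - 4x - 9
Initial interval: [2.03, 2.72]

Iteration 1:
  c_1 = (2.030000 + 2.720000)/2 = 2.375000
  f(c_1) = f(2.375000) = -5.103516
  f(a) × f(c) ≥ 0, new interval: [2.375000, 2.720000]
Iteration 2:
  c_2 = (2.375000 + 2.720000)/2 = 2.547500
  f(c_2) = f(2.547500) = -2.657346
  f(a) × f(c) ≥ 0, new interval: [2.547500, 2.720000]

After 2 iteration(s), the approximation is c_2 = 2.547500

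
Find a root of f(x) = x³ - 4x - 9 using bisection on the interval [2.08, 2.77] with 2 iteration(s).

f(x) = x³ - 4x - 9
Initial interval: [2.08, 2.77]

Iteration 1:
  c_1 = (2.080000 + 2.770000)/2 = 2.425000
  f(c_1) = f(2.425000) = -4.439484
  f(a) × f(c) ≥ 0, new interval: [2.425000, 2.770000]
Iteration 2:
  c_2 = (2.425000 + 2.770000)/2 = 2.597500
  f(c_2) = f(2.597500) = -1.864651
  f(a) × f(c) ≥ 0, new interval: [2.597500, 2.770000]

After 2 iteration(s), the approximation is c_2 = 2.597500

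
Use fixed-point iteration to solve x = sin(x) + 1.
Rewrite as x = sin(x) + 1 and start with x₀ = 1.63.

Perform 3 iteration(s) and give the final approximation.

Equation: x = sin(x) + 1
Fixed-point form: x = sin(x) + 1
x₀ = 1.63

x_1 = g(1.630000) = 1.998248
x_2 = g(1.998248) = 1.910025
x_3 = g(1.910025) = 1.943012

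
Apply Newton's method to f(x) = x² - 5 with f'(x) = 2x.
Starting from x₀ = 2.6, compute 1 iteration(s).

f(x) = x² - 5
f'(x) = 2x
x₀ = 2.6

Newton-Raphson formula: x_{n+1} = x_n - f(x_n)/f'(x_n)

Iteration 1:
  f(2.600000) = 1.760000
  f'(2.600000) = 5.200000
  x_1 = 2.600000 - 1.760000/5.200000 = 2.261538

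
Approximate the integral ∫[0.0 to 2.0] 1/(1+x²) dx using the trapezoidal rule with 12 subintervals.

f(x) = 1/(1+x²)
a = 0.0, b = 2.0, n = 12
h = (b - a)/n = 0.166667

Trapezoidal rule: (h/2)[f(x₀) + 2f(x₁) + 2f(x₂) + ... + f(xₙ)]

x_0 = 0.0000, f(x_0) = 1.000000, coefficient = 1
x_1 = 0.1667, f(x_1) = 0.972973, coefficient = 2
x_2 = 0.3333, f(x_2) = 0.900000, coefficient = 2
x_3 = 0.5000, f(x_3) = 0.800000, coefficient = 2
x_4 = 0.6667, f(x_4) = 0.692308, coefficient = 2
x_5 = 0.8333, f(x_5) = 0.590164, coefficient = 2
x_6 = 1.0000, f(x_6) = 0.500000, coefficient = 2
x_7 = 1.1667, f(x_7) = 0.423529, coefficient = 2
x_8 = 1.3333, f(x_8) = 0.360000, coefficient = 2
x_9 = 1.5000, f(x_9) = 0.307692, coefficient = 2
x_10 = 1.6667, f(x_10) = 0.264706, coefficient = 2
x_11 = 1.8333, f(x_11) = 0.229299, coefficient = 2
x_12 = 2.0000, f(x_12) = 0.200000, coefficient = 1

I ≈ (0.166667/2) × 13.281343 = 1.106779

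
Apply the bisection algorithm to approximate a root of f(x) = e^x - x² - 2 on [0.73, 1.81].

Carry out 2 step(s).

f(x) = e^x - x² - 2
Initial interval: [0.73, 1.81]

Iteration 1:
  c_1 = (0.730000 + 1.810000)/2 = 1.270000
  f(c_1) = f(1.270000) = -0.052047
  f(a) × f(c) ≥ 0, new interval: [1.270000, 1.810000]
Iteration 2:
  c_2 = (1.270000 + 1.810000)/2 = 1.540000
  f(c_2) = f(1.540000) = 0.292990
  f(a) × f(c) < 0, new interval: [1.270000, 1.540000]

After 2 iteration(s), the approximation is c_2 = 1.540000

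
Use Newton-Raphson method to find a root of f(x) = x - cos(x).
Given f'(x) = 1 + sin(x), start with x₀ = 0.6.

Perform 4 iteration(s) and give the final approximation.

f(x) = x - cos(x)
f'(x) = 1 + sin(x)
x₀ = 0.6

Newton-Raphson formula: x_{n+1} = x_n - f(x_n)/f'(x_n)

Iteration 1:
  f(0.600000) = -0.225336
  f'(0.600000) = 1.564642
  x_1 = 0.600000 - (-0.225336)/1.564642 = 0.744017
Iteration 2:
  f(0.744017) = 0.008264
  f'(0.744017) = 1.677249
  x_2 = 0.744017 - 0.008264/1.677249 = 0.739090
Iteration 3:
  f(0.739090) = 0.000009
  f'(0.739090) = 1.673616
  x_3 = 0.739090 - 0.000009/1.673616 = 0.739085
Iteration 4:
  f(0.739085) = 0.000000
  f'(0.739085) = 1.673612
  x_4 = 0.739085 - 0.000000/1.673612 = 0.739085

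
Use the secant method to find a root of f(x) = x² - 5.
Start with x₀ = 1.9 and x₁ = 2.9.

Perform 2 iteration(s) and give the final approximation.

f(x) = x² - 5
x₀ = 1.9, x₁ = 2.9

Secant formula: x_{n+1} = x_n - f(x_n)(x_n - x_{n-1})/(f(x_n) - f(x_{n-1}))

Iteration 1:
  f(1.900000) = -1.390000
  f(2.900000) = 3.410000
  x_2 = 2.900000 - 3.410000×(2.900000 - 1.900000)/(3.410000 - (-1.390000))
       = 2.189583
Iteration 2:
  f(2.900000) = 3.410000
  f(2.189583) = -0.205725
  x_3 = 2.189583 - (-0.205725)×(2.189583 - 2.900000)/(-0.205725 - 3.410000)
       = 2.230004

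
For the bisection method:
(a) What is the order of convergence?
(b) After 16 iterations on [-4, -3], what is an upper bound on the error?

(a) Bisection has linear (order 1) convergence; the error is halved each step.

(b) Error bound = (b-a)/2^n = (-3 - (-4))/2^{16}
    = 1/2^{16}

(a) 1 (linear); (b) error ≤ 1.53e-05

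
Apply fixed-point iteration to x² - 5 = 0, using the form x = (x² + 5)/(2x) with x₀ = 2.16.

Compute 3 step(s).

Equation: x² - 5 = 0
Fixed-point form: x = (x² + 5)/(2x)
x₀ = 2.16

x_1 = g(2.160000) = 2.237407
x_2 = g(2.237407) = 2.236068
x_3 = g(2.236068) = 2.236068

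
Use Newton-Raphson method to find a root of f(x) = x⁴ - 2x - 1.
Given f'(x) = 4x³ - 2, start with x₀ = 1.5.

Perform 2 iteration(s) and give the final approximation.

f(x) = x⁴ - 2x - 1
f'(x) = 4x³ - 2
x₀ = 1.5

Newton-Raphson formula: x_{n+1} = x_n - f(x_n)/f'(x_n)

Iteration 1:
  f(1.500000) = 1.062500
  f'(1.500000) = 11.500000
  x_1 = 1.500000 - 1.062500/11.500000 = 1.407609
Iteration 2:
  f(1.407609) = 0.110579
  f'(1.407609) = 9.155931
  x_2 = 1.407609 - 0.110579/9.155931 = 1.395531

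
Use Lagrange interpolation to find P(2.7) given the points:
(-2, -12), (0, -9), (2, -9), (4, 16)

Lagrange interpolation formula:
P(x) = Σ yᵢ × Lᵢ(x)
where Lᵢ(x) = Π_{j≠i} (x - xⱼ)/(xᵢ - xⱼ)

L_0(2.7) = (2.7 - 0)/(-2 - 0) × (2.7 - 2)/(-2 - 2) × (2.7 - 4)/(-2 - 4) = 0.051188
L_1(2.7) = (2.7 - (-2))/(0 - (-2)) × (2.7 - 2)/(0 - 2) × (2.7 - 4)/(0 - 4) = -0.267313
L_2(2.7) = (2.7 - (-2))/(2 - (-2)) × (2.7 - 0)/(2 - 0) × (2.7 - 4)/(2 - 4) = 1.031062
L_3(2.7) = (2.7 - (-2))/(4 - (-2)) × (2.7 - 0)/(4 - 0) × (2.7 - 2)/(4 - 2) = 0.185063

P(2.7) = (-12)×L_0(2.7) + (-9)×L_1(2.7) + (-9)×L_2(2.7) + 16×L_3(2.7)
P(2.7) = -4.527000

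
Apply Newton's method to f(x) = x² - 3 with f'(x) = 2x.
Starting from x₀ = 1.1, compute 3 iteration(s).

f(x) = x² - 3
f'(x) = 2x
x₀ = 1.1

Newton-Raphson formula: x_{n+1} = x_n - f(x_n)/f'(x_n)

Iteration 1:
  f(1.100000) = -1.790000
  f'(1.100000) = 2.200000
  x_1 = 1.100000 - (-1.790000)/2.200000 = 1.913636
Iteration 2:
  f(1.913636) = 0.662004
  f'(1.913636) = 3.827273
  x_2 = 1.913636 - 0.662004/3.827273 = 1.740666
Iteration 3:
  f(1.740666) = 0.029919
  f'(1.740666) = 3.481332
  x_3 = 1.740666 - 0.029919/3.481332 = 1.732072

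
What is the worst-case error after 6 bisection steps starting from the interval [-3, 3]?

Bisection error bound: |error| ≤ (b-a)/2^n
|error| ≤ (3 - (-3))/2^6 = 6/2^6
|error| ≤ 0.0937500000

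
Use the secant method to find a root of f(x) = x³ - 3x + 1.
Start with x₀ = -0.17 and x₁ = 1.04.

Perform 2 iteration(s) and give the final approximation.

f(x) = x³ - 3x + 1
x₀ = -0.17, x₁ = 1.04

Secant formula: x_{n+1} = x_n - f(x_n)(x_n - x_{n-1})/(f(x_n) - f(x_{n-1}))

Iteration 1:
  f(-0.170000) = 1.505087
  f(1.040000) = -0.995136
  x_2 = 1.040000 - (-0.995136)×(1.040000 - (-0.170000))/(-0.995136 - 1.505087)
       = 0.558397
Iteration 2:
  f(1.040000) = -0.995136
  f(0.558397) = -0.501079
  x_3 = 0.558397 - (-0.501079)×(0.558397 - 1.040000)/(-0.501079 - (-0.995136))
       = 0.069949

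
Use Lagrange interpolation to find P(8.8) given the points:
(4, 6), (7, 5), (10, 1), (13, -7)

Lagrange interpolation formula:
P(x) = Σ yᵢ × Lᵢ(x)
where Lᵢ(x) = Π_{j≠i} (x - xⱼ)/(xᵢ - xⱼ)

L_0(8.8) = (8.8 - 7)/(4 - 7) × (8.8 - 10)/(4 - 10) × (8.8 - 13)/(4 - 13) = -0.056000
L_1(8.8) = (8.8 - 4)/(7 - 4) × (8.8 - 10)/(7 - 10) × (8.8 - 13)/(7 - 13) = 0.448000
L_2(8.8) = (8.8 - 4)/(10 - 4) × (8.8 - 7)/(10 - 7) × (8.8 - 13)/(10 - 13) = 0.672000
L_3(8.8) = (8.8 - 4)/(13 - 4) × (8.8 - 7)/(13 - 7) × (8.8 - 10)/(13 - 10) = -0.064000

P(8.8) = 6×L_0(8.8) + 5×L_1(8.8) + 1×L_2(8.8) + (-7)×L_3(8.8)
P(8.8) = 3.024000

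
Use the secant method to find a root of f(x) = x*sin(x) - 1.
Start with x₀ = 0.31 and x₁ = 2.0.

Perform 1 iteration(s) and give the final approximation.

f(x) = x*sin(x) - 1
x₀ = 0.31, x₁ = 2.0

Secant formula: x_{n+1} = x_n - f(x_n)(x_n - x_{n-1})/(f(x_n) - f(x_{n-1}))

Iteration 1:
  f(0.310000) = -0.905432
  f(2.000000) = 0.818595
  x_2 = 2.000000 - 0.818595×(2.000000 - 0.310000)/(0.818595 - (-0.905432))
       = 1.197562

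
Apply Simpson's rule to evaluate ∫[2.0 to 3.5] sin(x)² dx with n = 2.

f(x) = sin(x)²
a = 2.0, b = 3.5, n = 2
h = (b - a)/n = 0.750000

Simpson's rule: (h/3)[f(x₀) + 4f(x₁) + 2f(x₂) + ... + f(xₙ)]

x_0 = 2.0000, f(x_0) = 0.826822, coefficient = 1
x_1 = 2.7500, f(x_1) = 0.145665, coefficient = 4
x_2 = 3.5000, f(x_2) = 0.123049, coefficient = 1

I ≈ (0.750000/3) × 1.532531 = 0.383133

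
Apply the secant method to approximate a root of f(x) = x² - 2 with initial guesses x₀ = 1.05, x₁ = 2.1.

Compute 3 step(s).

f(x) = x² - 2
x₀ = 1.05, x₁ = 2.1

Secant formula: x_{n+1} = x_n - f(x_n)(x_n - x_{n-1})/(f(x_n) - f(x_{n-1}))

Iteration 1:
  f(1.050000) = -0.897500
  f(2.100000) = 2.410000
  x_2 = 2.100000 - 2.410000×(2.100000 - 1.050000)/(2.410000 - (-0.897500))
       = 1.334921
Iteration 2:
  f(2.100000) = 2.410000
  f(1.334921) = -0.217987
  x_3 = 1.334921 - (-0.217987)×(1.334921 - 2.100000)/(-0.217987 - 2.410000)
       = 1.398383
Iteration 3:
  f(1.334921) = -0.217987
  f(1.398383) = -0.044526
  x_4 = 1.398383 - (-0.044526)×(1.398383 - 1.334921)/(-0.044526 - (-0.217987))
       = 1.414673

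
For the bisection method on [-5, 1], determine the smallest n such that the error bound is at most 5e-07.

We need (b-a)/2^n ≤ 5e-07
(1 - (-5))/2^n ≤ 5e-07
6/2^n ≤ 5e-07
2^n ≥ 12000000
n ≥ log₂(12000000) = 23.52
n ≥ 24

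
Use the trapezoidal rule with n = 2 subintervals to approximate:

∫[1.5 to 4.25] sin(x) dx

f(x) = sin(x)
a = 1.5, b = 4.25, n = 2
h = (b - a)/n = 1.375000

Trapezoidal rule: (h/2)[f(x₀) + 2f(x₁) + 2f(x₂) + ... + f(xₙ)]

x_0 = 1.5000, f(x_0) = 0.997495, coefficient = 1
x_1 = 2.8750, f(x_1) = 0.263446, coefficient = 2
x_2 = 4.2500, f(x_2) = -0.894989, coefficient = 1

I ≈ (1.375000/2) × 0.629398 = 0.432711
Exact value: 0.516825
Error: 0.084114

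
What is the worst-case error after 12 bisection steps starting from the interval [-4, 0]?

Bisection error bound: |error| ≤ (b-a)/2^n
|error| ≤ (0 - (-4))/2^12 = 4/2^12
|error| ≤ 0.0009765625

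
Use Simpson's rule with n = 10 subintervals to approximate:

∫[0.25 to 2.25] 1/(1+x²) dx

f(x) = 1/(1+x²)
a = 0.25, b = 2.25, n = 10
h = (b - a)/n = 0.200000

Simpson's rule: (h/3)[f(x₀) + 4f(x₁) + 2f(x₂) + ... + f(xₙ)]

x_0 = 0.2500, f(x_0) = 0.941176, coefficient = 1
x_1 = 0.4500, f(x_1) = 0.831601, coefficient = 4
x_2 = 0.6500, f(x_2) = 0.702988, coefficient = 2
x_3 = 0.8500, f(x_3) = 0.580552, coefficient = 4
x_4 = 1.0500, f(x_4) = 0.475624, coefficient = 2
x_5 = 1.2500, f(x_5) = 0.390244, coefficient = 4
x_6 = 1.4500, f(x_6) = 0.322321, coefficient = 2
x_7 = 1.6500, f(x_7) = 0.268637, coefficient = 4
x_8 = 1.8500, f(x_8) = 0.226116, coefficient = 2
x_9 = 2.0500, f(x_9) = 0.192215, coefficient = 4
x_10 = 2.2500, f(x_10) = 0.164948, coefficient = 1

I ≈ (0.200000/3) × 13.613216 = 0.907548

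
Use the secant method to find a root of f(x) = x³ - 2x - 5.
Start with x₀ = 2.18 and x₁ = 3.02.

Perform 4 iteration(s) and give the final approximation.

f(x) = x³ - 2x - 5
x₀ = 2.18, x₁ = 3.02

Secant formula: x_{n+1} = x_n - f(x_n)(x_n - x_{n-1})/(f(x_n) - f(x_{n-1}))

Iteration 1:
  f(2.180000) = 1.000232
  f(3.020000) = 16.503608
  x_2 = 3.020000 - 16.503608×(3.020000 - 2.180000)/(16.503608 - 1.000232)
       = 2.125806
Iteration 2:
  f(3.020000) = 16.503608
  f(2.125806) = 0.355010
  x_3 = 2.125806 - 0.355010×(2.125806 - 3.020000)/(0.355010 - 16.503608)
       = 2.106148
Iteration 3:
  f(2.125806) = 0.355010
  f(2.106148) = 0.130277
  x_4 = 2.106148 - 0.130277×(2.106148 - 2.125806)/(0.130277 - 0.355010)
       = 2.094752
Iteration 4:
  f(2.106148) = 0.130277
  f(2.094752) = 0.002239
  x_5 = 2.094752 - 0.002239×(2.094752 - 2.106148)/(0.002239 - 0.130277)
       = 2.094553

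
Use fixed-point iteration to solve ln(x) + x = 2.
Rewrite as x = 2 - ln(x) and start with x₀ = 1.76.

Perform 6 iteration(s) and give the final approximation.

Equation: ln(x) + x = 2
Fixed-point form: x = 2 - ln(x)
x₀ = 1.76

x_1 = g(1.760000) = 1.434686
x_2 = g(1.434686) = 1.639054
x_3 = g(1.639054) = 1.505881
x_4 = g(1.505881) = 1.590622
x_5 = g(1.590622) = 1.535875
x_6 = g(1.535875) = 1.570900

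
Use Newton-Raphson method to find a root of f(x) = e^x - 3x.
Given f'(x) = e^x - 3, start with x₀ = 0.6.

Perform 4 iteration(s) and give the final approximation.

f(x) = e^x - 3x
f'(x) = e^x - 3
x₀ = 0.6

Newton-Raphson formula: x_{n+1} = x_n - f(x_n)/f'(x_n)

Iteration 1:
  f(0.600000) = 0.022119
  f'(0.600000) = -1.177881
  x_1 = 0.600000 - 0.022119/(-1.177881) = 0.618778
Iteration 2:
  f(0.618778) = 0.000323
  f'(0.618778) = -1.143341
  x_2 = 0.618778 - 0.000323/(-1.143341) = 0.619061
Iteration 3:
  f(0.619061) = 0.000000
  f'(0.619061) = -1.142816
  x_3 = 0.619061 - 0.000000/(-1.142816) = 0.619061
Iteration 4:
  f(0.619061) = 0.000000
  f'(0.619061) = -1.142816
  x_4 = 0.619061 - 0.000000/(-1.142816) = 0.619061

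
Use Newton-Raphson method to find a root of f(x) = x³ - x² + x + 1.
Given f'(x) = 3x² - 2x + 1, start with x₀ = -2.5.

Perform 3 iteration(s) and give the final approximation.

f(x) = x³ - x² + x + 1
f'(x) = 3x² - 2x + 1
x₀ = -2.5

Newton-Raphson formula: x_{n+1} = x_n - f(x_n)/f'(x_n)

Iteration 1:
  f(-2.500000) = -23.375000
  f'(-2.500000) = 24.750000
  x_1 = -2.500000 - (-23.375000)/24.750000 = -1.555556
Iteration 2:
  f(-1.555556) = -6.739369
  f'(-1.555556) = 11.370370
  x_2 = -1.555556 - (-6.739369)/11.370370 = -0.962842
Iteration 3:
  f(-0.962842) = -1.782525
  f'(-0.962842) = 5.706881
  x_3 = -0.962842 - (-1.782525)/5.706881 = -0.650496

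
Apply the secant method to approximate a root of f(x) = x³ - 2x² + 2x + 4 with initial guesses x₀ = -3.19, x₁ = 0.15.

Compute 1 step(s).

f(x) = x³ - 2x² + 2x + 4
x₀ = -3.19, x₁ = 0.15

Secant formula: x_{n+1} = x_n - f(x_n)(x_n - x_{n-1})/(f(x_n) - f(x_{n-1}))

Iteration 1:
  f(-3.190000) = -55.193959
  f(0.150000) = 4.258375
  x_2 = 0.150000 - 4.258375×(0.150000 - (-3.190000))/(4.258375 - (-55.193959))
       = -0.089233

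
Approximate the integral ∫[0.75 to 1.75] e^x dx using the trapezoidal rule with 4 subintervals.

f(x) = e^x
a = 0.75, b = 1.75, n = 4
h = (b - a)/n = 0.250000

Trapezoidal rule: (h/2)[f(x₀) + 2f(x₁) + 2f(x₂) + ... + f(xₙ)]

x_0 = 0.7500, f(x_0) = 2.117000, coefficient = 1
x_1 = 1.0000, f(x_1) = 2.718282, coefficient = 2
x_2 = 1.2500, f(x_2) = 3.490343, coefficient = 2
x_3 = 1.5000, f(x_3) = 4.481689, coefficient = 2
x_4 = 1.7500, f(x_4) = 5.754603, coefficient = 1

I ≈ (0.250000/2) × 29.252230 = 3.656529
Exact value: 3.637603
Error: 0.018926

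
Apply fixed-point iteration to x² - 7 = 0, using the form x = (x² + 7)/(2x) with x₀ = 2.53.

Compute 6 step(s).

Equation: x² - 7 = 0
Fixed-point form: x = (x² + 7)/(2x)
x₀ = 2.53

x_1 = g(2.530000) = 2.648399
x_2 = g(2.648399) = 2.645753
x_3 = g(2.645753) = 2.645751
x_4 = g(2.645751) = 2.645751
x_5 = g(2.645751) = 2.645751
x_6 = g(2.645751) = 2.645751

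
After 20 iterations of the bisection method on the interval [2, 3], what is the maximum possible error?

Bisection error bound: |error| ≤ (b-a)/2^n
|error| ≤ (3 - 2)/2^20 = 1/2^20
|error| ≤ 0.0000009537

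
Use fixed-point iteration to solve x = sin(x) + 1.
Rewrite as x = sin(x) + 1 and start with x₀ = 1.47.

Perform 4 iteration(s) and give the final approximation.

Equation: x = sin(x) + 1
Fixed-point form: x = sin(x) + 1
x₀ = 1.47

x_1 = g(1.470000) = 1.994924
x_2 = g(1.994924) = 1.911398
x_3 = g(1.911398) = 1.942554
x_4 = g(1.942554) = 1.931690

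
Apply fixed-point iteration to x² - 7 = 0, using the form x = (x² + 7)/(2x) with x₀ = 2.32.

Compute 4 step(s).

Equation: x² - 7 = 0
Fixed-point form: x = (x² + 7)/(2x)
x₀ = 2.32

x_1 = g(2.320000) = 2.668621
x_2 = g(2.668621) = 2.645849
x_3 = g(2.645849) = 2.645751
x_4 = g(2.645751) = 2.645751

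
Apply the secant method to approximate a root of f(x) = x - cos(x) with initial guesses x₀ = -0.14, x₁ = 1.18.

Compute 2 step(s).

f(x) = x - cos(x)
x₀ = -0.14, x₁ = 1.18

Secant formula: x_{n+1} = x_n - f(x_n)(x_n - x_{n-1})/(f(x_n) - f(x_{n-1}))

Iteration 1:
  f(-0.140000) = -1.130216
  f(1.180000) = 0.799075
  x_2 = 1.180000 - 0.799075×(1.180000 - (-0.140000))/(0.799075 - (-1.130216))
       = 0.633281
Iteration 2:
  f(1.180000) = 0.799075
  f(0.633281) = -0.172808
  x_3 = 0.633281 - (-0.172808)×(0.633281 - 1.180000)/(-0.172808 - 0.799075)
       = 0.730492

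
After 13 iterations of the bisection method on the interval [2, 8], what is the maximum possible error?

Bisection error bound: |error| ≤ (b-a)/2^n
|error| ≤ (8 - 2)/2^13 = 6/2^13
|error| ≤ 0.0007324219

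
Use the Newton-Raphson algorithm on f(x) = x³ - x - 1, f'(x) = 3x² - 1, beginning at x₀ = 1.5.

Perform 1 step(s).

f(x) = x³ - x - 1
f'(x) = 3x² - 1
x₀ = 1.5

Newton-Raphson formula: x_{n+1} = x_n - f(x_n)/f'(x_n)

Iteration 1:
  f(1.500000) = 0.875000
  f'(1.500000) = 5.750000
  x_1 = 1.500000 - 0.875000/5.750000 = 1.347826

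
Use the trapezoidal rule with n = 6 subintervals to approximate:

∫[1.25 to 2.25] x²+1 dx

f(x) = x²+1
a = 1.25, b = 2.25, n = 6
h = (b - a)/n = 0.166667

Trapezoidal rule: (h/2)[f(x₀) + 2f(x₁) + 2f(x₂) + ... + f(xₙ)]

x_0 = 1.2500, f(x_0) = 2.562500, coefficient = 1
x_1 = 1.4167, f(x_1) = 3.006944, coefficient = 2
x_2 = 1.5833, f(x_2) = 3.506944, coefficient = 2
x_3 = 1.7500, f(x_3) = 4.062500, coefficient = 2
x_4 = 1.9167, f(x_4) = 4.673611, coefficient = 2
x_5 = 2.0833, f(x_5) = 5.340278, coefficient = 2
x_6 = 2.2500, f(x_6) = 6.062500, coefficient = 1

I ≈ (0.166667/2) × 49.805556 = 4.150463
Exact value: 4.145833
Error: 0.004630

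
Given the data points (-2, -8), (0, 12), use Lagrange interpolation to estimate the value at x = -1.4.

Lagrange interpolation formula:
P(x) = Σ yᵢ × Lᵢ(x)
where Lᵢ(x) = Π_{j≠i} (x - xⱼ)/(xᵢ - xⱼ)

L_0(-1.4) = (-1.4 - 0)/(-2 - 0) = 0.700000
L_1(-1.4) = (-1.4 - (-2))/(0 - (-2)) = 0.300000

P(-1.4) = (-8)×L_0(-1.4) + 12×L_1(-1.4)
P(-1.4) = -2.000000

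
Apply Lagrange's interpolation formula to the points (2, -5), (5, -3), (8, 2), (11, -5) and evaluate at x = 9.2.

Lagrange interpolation formula:
P(x) = Σ yᵢ × Lᵢ(x)
where Lᵢ(x) = Π_{j≠i} (x - xⱼ)/(xᵢ - xⱼ)

L_0(9.2) = (9.2 - 5)/(2 - 5) × (9.2 - 8)/(2 - 8) × (9.2 - 11)/(2 - 11) = 0.056000
L_1(9.2) = (9.2 - 2)/(5 - 2) × (9.2 - 8)/(5 - 8) × (9.2 - 11)/(5 - 11) = -0.288000
L_2(9.2) = (9.2 - 2)/(8 - 2) × (9.2 - 5)/(8 - 5) × (9.2 - 11)/(8 - 11) = 1.008000
L_3(9.2) = (9.2 - 2)/(11 - 2) × (9.2 - 5)/(11 - 5) × (9.2 - 8)/(11 - 8) = 0.224000

P(9.2) = (-5)×L_0(9.2) + (-3)×L_1(9.2) + 2×L_2(9.2) + (-5)×L_3(9.2)
P(9.2) = 1.480000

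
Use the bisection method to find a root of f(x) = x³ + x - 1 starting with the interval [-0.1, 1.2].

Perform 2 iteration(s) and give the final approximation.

f(x) = x³ + x - 1
Initial interval: [-0.1, 1.2]

Iteration 1:
  c_1 = (-0.100000 + 1.200000)/2 = 0.550000
  f(c_1) = f(0.550000) = -0.283625
  f(a) × f(c) ≥ 0, new interval: [0.550000, 1.200000]
Iteration 2:
  c_2 = (0.550000 + 1.200000)/2 = 0.875000
  f(c_2) = f(0.875000) = 0.544922
  f(a) × f(c) < 0, new interval: [0.550000, 0.875000]

After 2 iteration(s), the approximation is c_2 = 0.875000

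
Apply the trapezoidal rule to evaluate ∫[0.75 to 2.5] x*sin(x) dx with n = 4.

f(x) = x*sin(x)
a = 0.75, b = 2.5, n = 4
h = (b - a)/n = 0.437500

Trapezoidal rule: (h/2)[f(x₀) + 2f(x₁) + 2f(x₂) + ... + f(xₙ)]

x_0 = 0.7500, f(x_0) = 0.511229, coefficient = 1
x_1 = 1.1875, f(x_1) = 1.101331, coefficient = 2
x_2 = 1.6250, f(x_2) = 1.622613, coefficient = 2
x_3 = 2.0625, f(x_3) = 1.818155, coefficient = 2
x_4 = 2.5000, f(x_4) = 1.496180, coefficient = 1

I ≈ (0.437500/2) × 11.091609 = 2.426290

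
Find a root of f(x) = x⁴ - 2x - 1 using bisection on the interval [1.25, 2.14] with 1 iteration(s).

f(x) = x⁴ - 2x - 1
Initial interval: [1.25, 2.14]

Iteration 1:
  c_1 = (1.250000 + 2.140000)/2 = 1.695000
  f(c_1) = f(1.695000) = 3.864273
  f(a) × f(c) < 0, new interval: [1.250000, 1.695000]

After 1 iteration(s), the approximation is c_1 = 1.695000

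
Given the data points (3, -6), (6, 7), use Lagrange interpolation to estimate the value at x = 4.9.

Lagrange interpolation formula:
P(x) = Σ yᵢ × Lᵢ(x)
where Lᵢ(x) = Π_{j≠i} (x - xⱼ)/(xᵢ - xⱼ)

L_0(4.9) = (4.9 - 6)/(3 - 6) = 0.366667
L_1(4.9) = (4.9 - 3)/(6 - 3) = 0.633333

P(4.9) = (-6)×L_0(4.9) + 7×L_1(4.9)
P(4.9) = 2.233333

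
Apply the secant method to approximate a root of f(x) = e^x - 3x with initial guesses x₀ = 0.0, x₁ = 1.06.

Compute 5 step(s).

f(x) = e^x - 3x
x₀ = 0.0, x₁ = 1.06

Secant formula: x_{n+1} = x_n - f(x_n)(x_n - x_{n-1})/(f(x_n) - f(x_{n-1}))

Iteration 1:
  f(0.000000) = 1.000000
  f(1.060000) = -0.293629
  x_2 = 1.060000 - (-0.293629)×(1.060000 - 0.000000)/(-0.293629 - 1.000000)
       = 0.819400
Iteration 2:
  f(1.060000) = -0.293629
  f(0.819400) = -0.189062
  x_3 = 0.819400 - (-0.189062)×(0.819400 - 1.060000)/(-0.189062 - (-0.293629))
       = 0.384383
Iteration 3:
  f(0.819400) = -0.189062
  f(0.384383) = 0.315559
  x_4 = 0.384383 - 0.315559×(0.384383 - 0.819400)/(0.315559 - (-0.189062))
       = 0.656416
Iteration 4:
  f(0.384383) = 0.315559
  f(0.656416) = -0.041377
  x_5 = 0.656416 - (-0.041377)×(0.656416 - 0.384383)/(-0.041377 - 0.315559)
       = 0.624881
Iteration 5:
  f(0.656416) = -0.041377
  f(0.624881) = -0.006619
  x_6 = 0.624881 - (-0.006619)×(0.624881 - 0.656416)/(-0.006619 - (-0.041377))
       = 0.618875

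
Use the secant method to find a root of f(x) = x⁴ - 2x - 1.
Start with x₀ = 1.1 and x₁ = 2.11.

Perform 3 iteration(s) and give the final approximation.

f(x) = x⁴ - 2x - 1
x₀ = 1.1, x₁ = 2.11

Secant formula: x_{n+1} = x_n - f(x_n)(x_n - x_{n-1})/(f(x_n) - f(x_{n-1}))

Iteration 1:
  f(1.100000) = -1.735900
  f(2.110000) = 14.601194
  x_2 = 2.110000 - 14.601194×(2.110000 - 1.100000)/(14.601194 - (-1.735900))
       = 1.207318
Iteration 2:
  f(2.110000) = 14.601194
  f(1.207318) = -1.289991
  x_3 = 1.207318 - (-1.289991)×(1.207318 - 2.110000)/(-1.289991 - 14.601194)
       = 1.280594
Iteration 3:
  f(1.207318) = -1.289991
  f(1.280594) = -0.871845
  x_4 = 1.280594 - (-0.871845)×(1.280594 - 1.207318)/(-0.871845 - (-1.289991))
       = 1.433378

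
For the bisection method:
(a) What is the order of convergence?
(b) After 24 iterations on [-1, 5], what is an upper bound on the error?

(a) Bisection has linear (order 1) convergence; the error is halved each step.

(b) Error bound = (b-a)/2^n = (5 - (-1))/2^{24}
    = 6/2^{24}

(a) 1 (linear); (b) error ≤ 3.58e-07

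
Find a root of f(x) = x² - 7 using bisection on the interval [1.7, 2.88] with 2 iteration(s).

f(x) = x² - 7
Initial interval: [1.7, 2.88]

Iteration 1:
  c_1 = (1.700000 + 2.880000)/2 = 2.290000
  f(c_1) = f(2.290000) = -1.755900
  f(a) × f(c) ≥ 0, new interval: [2.290000, 2.880000]
Iteration 2:
  c_2 = (2.290000 + 2.880000)/2 = 2.585000
  f(c_2) = f(2.585000) = -0.317775
  f(a) × f(c) ≥ 0, new interval: [2.585000, 2.880000]

After 2 iteration(s), the approximation is c_2 = 2.585000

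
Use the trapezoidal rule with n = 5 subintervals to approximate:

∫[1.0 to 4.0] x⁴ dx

f(x) = x⁴
a = 1.0, b = 4.0, n = 5
h = (b - a)/n = 0.600000

Trapezoidal rule: (h/2)[f(x₀) + 2f(x₁) + 2f(x₂) + ... + f(xₙ)]

x_0 = 1.0000, f(x_0) = 1.000000, coefficient = 1
x_1 = 1.6000, f(x_1) = 6.553600, coefficient = 2
x_2 = 2.2000, f(x_2) = 23.425600, coefficient = 2
x_3 = 2.8000, f(x_3) = 61.465600, coefficient = 2
x_4 = 3.4000, f(x_4) = 133.633600, coefficient = 2
x_5 = 4.0000, f(x_5) = 256.000000, coefficient = 1

I ≈ (0.600000/2) × 707.156800 = 212.147040
Exact value: 204.600000
Error: 7.547040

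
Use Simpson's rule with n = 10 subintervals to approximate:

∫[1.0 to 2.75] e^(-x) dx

f(x) = e^(-x)
a = 1.0, b = 2.75, n = 10
h = (b - a)/n = 0.175000

Simpson's rule: (h/3)[f(x₀) + 4f(x₁) + 2f(x₂) + ... + f(xₙ)]

x_0 = 1.0000, f(x_0) = 0.367879, coefficient = 1
x_1 = 1.1750, f(x_1) = 0.308819, coefficient = 4
x_2 = 1.3500, f(x_2) = 0.259240, coefficient = 2
x_3 = 1.5250, f(x_3) = 0.217621, coefficient = 4
x_4 = 1.7000, f(x_4) = 0.182684, coefficient = 2
x_5 = 1.8750, f(x_5) = 0.153355, coefficient = 4
x_6 = 2.0500, f(x_6) = 0.128735, coefficient = 2
x_7 = 2.2250, f(x_7) = 0.108067, coefficient = 4
x_8 = 2.4000, f(x_8) = 0.090718, coefficient = 2
x_9 = 2.5750, f(x_9) = 0.076154, coefficient = 4
x_10 = 2.7500, f(x_10) = 0.063928, coefficient = 1

I ≈ (0.175000/3) × 5.210626 = 0.303953
Exact value: 0.303952
Error: 0.000002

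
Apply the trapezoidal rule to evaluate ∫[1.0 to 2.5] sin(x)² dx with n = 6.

f(x) = sin(x)²
a = 1.0, b = 2.5, n = 6
h = (b - a)/n = 0.250000

Trapezoidal rule: (h/2)[f(x₀) + 2f(x₁) + 2f(x₂) + ... + f(xₙ)]

x_0 = 1.0000, f(x_0) = 0.708073, coefficient = 1
x_1 = 1.2500, f(x_1) = 0.900572, coefficient = 2
x_2 = 1.5000, f(x_2) = 0.994996, coefficient = 2
x_3 = 1.7500, f(x_3) = 0.968228, coefficient = 2
x_4 = 2.0000, f(x_4) = 0.826822, coefficient = 2
x_5 = 2.2500, f(x_5) = 0.605398, coefficient = 2
x_6 = 2.5000, f(x_6) = 0.358169, coefficient = 1

I ≈ (0.250000/2) × 9.658275 = 1.207284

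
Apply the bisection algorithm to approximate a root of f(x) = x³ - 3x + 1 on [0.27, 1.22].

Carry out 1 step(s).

f(x) = x³ - 3x + 1
Initial interval: [0.27, 1.22]

Iteration 1:
  c_1 = (0.270000 + 1.220000)/2 = 0.745000
  f(c_1) = f(0.745000) = -0.821506
  f(a) × f(c) < 0, new interval: [0.270000, 0.745000]

After 1 iteration(s), the approximation is c_1 = 0.745000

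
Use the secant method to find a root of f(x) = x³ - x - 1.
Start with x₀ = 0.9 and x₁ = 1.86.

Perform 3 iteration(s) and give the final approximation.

f(x) = x³ - x - 1
x₀ = 0.9, x₁ = 1.86

Secant formula: x_{n+1} = x_n - f(x_n)(x_n - x_{n-1})/(f(x_n) - f(x_{n-1}))

Iteration 1:
  f(0.900000) = -1.171000
  f(1.860000) = 3.574856
  x_2 = 1.860000 - 3.574856×(1.860000 - 0.900000)/(3.574856 - (-1.171000))
       = 1.136872
Iteration 2:
  f(1.860000) = 3.574856
  f(1.136872) = -0.667490
  x_3 = 1.136872 - (-0.667490)×(1.136872 - 1.860000)/(-0.667490 - 3.574856)
       = 1.250649
Iteration 3:
  f(1.136872) = -0.667490
  f(1.250649) = -0.294481
  x_4 = 1.250649 - (-0.294481)×(1.250649 - 1.136872)/(-0.294481 - (-0.667490))
       = 1.340473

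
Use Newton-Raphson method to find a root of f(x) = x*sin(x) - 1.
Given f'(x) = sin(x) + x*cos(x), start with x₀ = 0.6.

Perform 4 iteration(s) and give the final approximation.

f(x) = x*sin(x) - 1
f'(x) = sin(x) + x*cos(x)
x₀ = 0.6

Newton-Raphson formula: x_{n+1} = x_n - f(x_n)/f'(x_n)

Iteration 1:
  f(0.600000) = -0.661215
  f'(0.600000) = 1.059844
  x_1 = 0.600000 - (-0.661215)/1.059844 = 1.223879
Iteration 2:
  f(1.223879) = 0.150967
  f'(1.223879) = 1.356545
  x_2 = 1.223879 - 0.150967/1.356545 = 1.112591
Iteration 3:
  f(1.112591) = -0.002175
  f'(1.112591) = 1.388990
  x_3 = 1.112591 - (-0.002175)/1.388990 = 1.114157
Iteration 4:
  f(1.114157) = 0.000000
  f'(1.114157) = 1.388809
  x_4 = 1.114157 - 0.000000/1.388809 = 1.114157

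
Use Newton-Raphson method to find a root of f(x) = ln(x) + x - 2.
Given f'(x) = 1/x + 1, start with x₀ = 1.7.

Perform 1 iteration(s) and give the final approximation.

f(x) = ln(x) + x - 2
f'(x) = 1/x + 1
x₀ = 1.7

Newton-Raphson formula: x_{n+1} = x_n - f(x_n)/f'(x_n)

Iteration 1:
  f(1.700000) = 0.230628
  f'(1.700000) = 1.588235
  x_1 = 1.700000 - 0.230628/1.588235 = 1.554790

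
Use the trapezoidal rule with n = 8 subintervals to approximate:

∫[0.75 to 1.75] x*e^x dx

f(x) = x*e^x
a = 0.75, b = 1.75, n = 8
h = (b - a)/n = 0.125000

Trapezoidal rule: (h/2)[f(x₀) + 2f(x₁) + 2f(x₂) + ... + f(xₙ)]

x_0 = 0.7500, f(x_0) = 1.587750, coefficient = 1
x_1 = 0.8750, f(x_1) = 2.099016, coefficient = 2
x_2 = 1.0000, f(x_2) = 2.718282, coefficient = 2
x_3 = 1.1250, f(x_3) = 3.465244, coefficient = 2
x_4 = 1.2500, f(x_4) = 4.362929, coefficient = 2
x_5 = 1.3750, f(x_5) = 5.438230, coefficient = 2
x_6 = 1.5000, f(x_6) = 6.722534, coefficient = 2
x_7 = 1.6250, f(x_7) = 8.252431, coefficient = 2
x_8 = 1.7500, f(x_8) = 10.070555, coefficient = 1

I ≈ (0.125000/2) × 77.775635 = 4.860977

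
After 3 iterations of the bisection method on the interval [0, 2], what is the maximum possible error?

Bisection error bound: |error| ≤ (b-a)/2^n
|error| ≤ (2 - 0)/2^3 = 2/2^3
|error| ≤ 0.2500000000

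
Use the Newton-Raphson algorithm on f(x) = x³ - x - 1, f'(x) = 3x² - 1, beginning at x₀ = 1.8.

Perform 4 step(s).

f(x) = x³ - x - 1
f'(x) = 3x² - 1
x₀ = 1.8

Newton-Raphson formula: x_{n+1} = x_n - f(x_n)/f'(x_n)

Iteration 1:
  f(1.800000) = 3.032000
  f'(1.800000) = 8.720000
  x_1 = 1.800000 - 3.032000/8.720000 = 1.452294
Iteration 2:
  f(1.452294) = 0.610821
  f'(1.452294) = 5.327470
  x_2 = 1.452294 - 0.610821/5.327470 = 1.337639
Iteration 3:
  f(1.337639) = 0.055767
  f'(1.337639) = 4.367831
  x_3 = 1.337639 - 0.055767/4.367831 = 1.324871
Iteration 4:
  f(1.324871) = 0.000652
  f'(1.324871) = 4.265848
  x_4 = 1.324871 - 0.000652/4.265848 = 1.324718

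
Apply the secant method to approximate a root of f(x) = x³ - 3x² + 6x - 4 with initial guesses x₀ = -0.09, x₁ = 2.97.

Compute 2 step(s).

f(x) = x³ - 3x² + 6x - 4
x₀ = -0.09, x₁ = 2.97

Secant formula: x_{n+1} = x_n - f(x_n)(x_n - x_{n-1})/(f(x_n) - f(x_{n-1}))

Iteration 1:
  f(-0.090000) = -4.565029
  f(2.970000) = 13.555373
  x_2 = 2.970000 - 13.555373×(2.970000 - (-0.090000))/(13.555373 - (-4.565029))
       = 0.680898
Iteration 2:
  f(2.970000) = 13.555373
  f(0.680898) = -0.989798
  x_3 = 0.680898 - (-0.989798)×(0.680898 - 2.970000)/(-0.989798 - 13.555373)
       = 0.836672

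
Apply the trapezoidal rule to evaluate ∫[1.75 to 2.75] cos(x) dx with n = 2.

f(x) = cos(x)
a = 1.75, b = 2.75, n = 2
h = (b - a)/n = 0.500000

Trapezoidal rule: (h/2)[f(x₀) + 2f(x₁) + 2f(x₂) + ... + f(xₙ)]

x_0 = 1.7500, f(x_0) = -0.178246, coefficient = 1
x_1 = 2.2500, f(x_1) = -0.628174, coefficient = 2
x_2 = 2.7500, f(x_2) = -0.924302, coefficient = 1

I ≈ (0.500000/2) × -2.358896 = -0.589724
Exact value: -0.602325
Error: 0.012601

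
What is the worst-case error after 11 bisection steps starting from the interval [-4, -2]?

Bisection error bound: |error| ≤ (b-a)/2^n
|error| ≤ (-2 - (-4))/2^11 = 2/2^11
|error| ≤ 0.0009765625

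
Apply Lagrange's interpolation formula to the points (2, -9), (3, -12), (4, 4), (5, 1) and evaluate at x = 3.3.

Lagrange interpolation formula:
P(x) = Σ yᵢ × Lᵢ(x)
where Lᵢ(x) = Π_{j≠i} (x - xⱼ)/(xᵢ - xⱼ)

L_0(3.3) = (3.3 - 3)/(2 - 3) × (3.3 - 4)/(2 - 4) × (3.3 - 5)/(2 - 5) = -0.059500
L_1(3.3) = (3.3 - 2)/(3 - 2) × (3.3 - 4)/(3 - 4) × (3.3 - 5)/(3 - 5) = 0.773500
L_2(3.3) = (3.3 - 2)/(4 - 2) × (3.3 - 3)/(4 - 3) × (3.3 - 5)/(4 - 5) = 0.331500
L_3(3.3) = (3.3 - 2)/(5 - 2) × (3.3 - 3)/(5 - 3) × (3.3 - 4)/(5 - 4) = -0.045500

P(3.3) = (-9)×L_0(3.3) + (-12)×L_1(3.3) + 4×L_2(3.3) + 1×L_3(3.3)
P(3.3) = -7.466000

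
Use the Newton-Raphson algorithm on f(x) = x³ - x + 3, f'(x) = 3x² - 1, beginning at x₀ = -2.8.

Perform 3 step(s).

f(x) = x³ - x + 3
f'(x) = 3x² - 1
x₀ = -2.8

Newton-Raphson formula: x_{n+1} = x_n - f(x_n)/f'(x_n)

Iteration 1:
  f(-2.800000) = -16.152000
  f'(-2.800000) = 22.520000
  x_1 = -2.800000 - (-16.152000)/22.520000 = -2.082771
Iteration 2:
  f(-2.082771) = -3.952153
  f'(-2.082771) = 12.013803
  x_2 = -2.082771 - (-3.952153)/12.013803 = -1.753803
Iteration 3:
  f(-1.753803) = -0.640590
  f'(-1.753803) = 8.227477
  x_3 = -1.753803 - (-0.640590)/8.227477 = -1.675943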